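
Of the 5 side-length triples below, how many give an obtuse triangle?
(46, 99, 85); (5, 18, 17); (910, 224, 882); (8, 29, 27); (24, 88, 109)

4

(46,99,85): 46²+85² = 9341 < 9801 = 99² → obtuse
(5,18,17): 5²+17² = 314 < 324 = 18² → obtuse
(910,224,882): 224²+882² = 828100 = 910² → right
(8,29,27): 8²+27² = 793 < 841 = 29² → obtuse
(24,88,109): 24²+88² = 8320 < 11881 = 109² → obtuse
4 of the 5 are obtuse.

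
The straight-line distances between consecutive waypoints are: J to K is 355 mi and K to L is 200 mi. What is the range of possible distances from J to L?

155 ≤ JL ≤ 555 mi

By the triangle inequality, |355 − 200| ≤ JL ≤ 355 + 200.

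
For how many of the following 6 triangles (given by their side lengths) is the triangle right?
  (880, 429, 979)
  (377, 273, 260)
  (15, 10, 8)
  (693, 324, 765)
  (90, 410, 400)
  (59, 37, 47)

(880,429,979): 429²+880² = 958441 = 979² → right
(377,273,260): 260²+273² = 142129 = 377² → right
(15,10,8): 8²+10² = 164 < 225 = 15² → obtuse
(693,324,765): 324²+693² = 585225 = 765² → right
(90,410,400): 90²+400² = 168100 = 410² → right
(59,37,47): 37²+47² = 3578 > 3481 = 59² → acute
4 of the 6 are right.

4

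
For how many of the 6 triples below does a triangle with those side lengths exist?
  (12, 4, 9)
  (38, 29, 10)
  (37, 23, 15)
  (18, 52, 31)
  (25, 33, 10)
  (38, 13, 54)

4

(4,9,12): 4+9 > 12 → valid
(10,29,38): 10+29 > 38 → valid
(15,23,37): 15+23 > 37 → valid
(18,31,52): 18+31 ≤ 52 → not valid
(10,25,33): 10+25 > 33 → valid
(13,38,54): 13+38 ≤ 54 → not valid
4 of the 6 triples form a triangle.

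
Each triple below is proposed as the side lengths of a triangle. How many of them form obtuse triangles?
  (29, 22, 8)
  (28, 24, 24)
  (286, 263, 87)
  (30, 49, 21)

3

(29,22,8): 8²+22² = 548 < 841 = 29² → obtuse
(28,24,24): 24²+24² = 1152 > 784 = 28² → acute
(286,263,87): 87²+263² = 76738 < 81796 = 286² → obtuse
(30,49,21): 21²+30² = 1341 < 2401 = 49² → obtuse
3 of the 4 are obtuse.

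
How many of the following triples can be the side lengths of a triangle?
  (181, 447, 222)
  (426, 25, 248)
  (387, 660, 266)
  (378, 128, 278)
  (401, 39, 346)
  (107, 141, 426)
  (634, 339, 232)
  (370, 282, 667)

1

(181,222,447): 181+222 ≤ 447 → not valid
(25,248,426): 25+248 ≤ 426 → not valid
(266,387,660): 266+387 ≤ 660 → not valid
(128,278,378): 128+278 > 378 → valid
(39,346,401): 39+346 ≤ 401 → not valid
(107,141,426): 107+141 ≤ 426 → not valid
(232,339,634): 232+339 ≤ 634 → not valid
(282,370,667): 282+370 ≤ 667 → not valid
1 of the 8 triples forms a triangle.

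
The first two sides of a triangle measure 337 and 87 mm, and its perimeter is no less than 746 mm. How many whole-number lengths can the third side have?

102

Triangle inequality: 250 < x < 424. Perimeter ≥ 746 gives x ≥ 746 − 337 − 87 = 322.
So 322 ≤ x < 424; integers 322 through 423: 102 values.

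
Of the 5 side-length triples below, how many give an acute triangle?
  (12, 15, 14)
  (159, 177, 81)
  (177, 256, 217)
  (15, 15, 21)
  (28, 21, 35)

4

(12,15,14): 12²+14² = 340 > 225 = 15² → acute
(159,177,81): 81²+159² = 31842 > 31329 = 177² → acute
(177,256,217): 177²+217² = 78418 > 65536 = 256² → acute
(15,15,21): 15²+15² = 450 > 441 = 21² → acute
(28,21,35): 21²+28² = 1225 = 35² → right
4 of the 5 are acute.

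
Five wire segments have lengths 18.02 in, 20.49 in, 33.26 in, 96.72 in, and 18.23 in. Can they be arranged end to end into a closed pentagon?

No

For a pentagon, each side must be shorter than the sum of the others.
Here the longest side is 96.72, but the remaining 4 sides sum to only 90.00.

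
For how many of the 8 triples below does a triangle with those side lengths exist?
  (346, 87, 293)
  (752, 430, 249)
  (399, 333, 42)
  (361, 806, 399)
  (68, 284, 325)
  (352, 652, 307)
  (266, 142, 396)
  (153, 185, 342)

4

(87,293,346): 87+293 > 346 → valid
(249,430,752): 249+430 ≤ 752 → not valid
(42,333,399): 42+333 ≤ 399 → not valid
(361,399,806): 361+399 ≤ 806 → not valid
(68,284,325): 68+284 > 325 → valid
(307,352,652): 307+352 > 652 → valid
(142,266,396): 142+266 > 396 → valid
(153,185,342): 153+185 ≤ 342 → not valid
4 of the 8 triples form a triangle.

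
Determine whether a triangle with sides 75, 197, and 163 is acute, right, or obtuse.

Compare the square of the longest side to the sum of squares of the other two: 75² + 163² = 32194 < 38809 = 197².

obtuse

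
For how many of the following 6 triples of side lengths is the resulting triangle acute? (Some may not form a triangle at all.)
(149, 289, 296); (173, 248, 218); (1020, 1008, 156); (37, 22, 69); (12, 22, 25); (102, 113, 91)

(149,289,296): 149²+289² = 105722 > 87616 = 296² → acute
(173,248,218): 173²+218² = 77453 > 61504 = 248² → acute
(1020,1008,156): 156²+1008² = 1040400 = 1020² → right
(37,22,69): 22+37 ≤ 69, not a triangle
(12,22,25): 12²+22² = 628 > 625 = 25² → acute
(102,113,91): 91²+102² = 18685 > 12769 = 113² → acute
4 of the 6 are acute.

4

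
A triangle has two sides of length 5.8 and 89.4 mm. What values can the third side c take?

83.6 < c < 95.2

By the triangle inequality, c must be less than 5.8 + 89.4 = 95.2 and greater than |5.8 − 89.4| = 83.6.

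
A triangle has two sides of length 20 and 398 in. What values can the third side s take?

378 < s < 418

By the triangle inequality, s must be less than 20 + 398 = 418 and greater than |20 − 398| = 378.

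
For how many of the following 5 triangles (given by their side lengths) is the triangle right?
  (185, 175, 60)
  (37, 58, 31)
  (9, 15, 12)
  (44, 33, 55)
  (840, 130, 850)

4

(185,175,60): 60²+175² = 34225 = 185² → right
(37,58,31): 31²+37² = 2330 < 3364 = 58² → obtuse
(9,15,12): 9²+12² = 225 = 15² → right
(44,33,55): 33²+44² = 3025 = 55² → right
(840,130,850): 130²+840² = 722500 = 850² → right
4 of the 5 are right.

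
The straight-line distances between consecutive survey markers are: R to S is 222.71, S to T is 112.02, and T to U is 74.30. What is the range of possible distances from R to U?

36.39 ≤ RU ≤ 409.03

The maximum is all hops collinear in one direction: 222.71 + 112.02 + 74.30 = 409.03.
The longest hop is 222.71; the others sum to 186.32. Folding the others back against it leaves at least 222.71 − 186.32 = 36.39.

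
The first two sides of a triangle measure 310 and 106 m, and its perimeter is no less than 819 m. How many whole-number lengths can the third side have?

13

Triangle inequality: 204 < x < 416. Perimeter ≥ 819 gives x ≥ 819 − 310 − 106 = 403.
So 403 ≤ x < 416; integers 403 through 415: 13 values.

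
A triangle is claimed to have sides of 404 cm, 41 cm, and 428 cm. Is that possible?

The longest side is 428, and the other two sum to 445.
Since 445 > 428, the triangle inequality holds.

Yes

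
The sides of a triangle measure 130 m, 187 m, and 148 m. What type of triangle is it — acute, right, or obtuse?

acute

Compare the square of the longest side to the sum of squares of the other two: 130² + 148² = 38804 > 34969 = 187².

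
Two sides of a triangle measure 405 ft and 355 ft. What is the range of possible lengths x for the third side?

By the triangle inequality, x must be less than 405 + 355 = 760 and greater than |405 − 355| = 50.

50 < x < 760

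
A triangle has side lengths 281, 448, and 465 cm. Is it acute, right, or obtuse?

Compare the square of the longest side to the sum of squares of the other two: 281² + 448² = 279665 > 216225 = 465².

acute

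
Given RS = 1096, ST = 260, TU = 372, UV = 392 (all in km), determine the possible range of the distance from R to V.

The maximum is all hops collinear in one direction: 1096 + 260 + 372 + 392 = 2120.
The longest hop is 1096; the others sum to 1024. Folding the others back against it leaves at least 1096 − 1024 = 72.

72 ≤ RV ≤ 2120 km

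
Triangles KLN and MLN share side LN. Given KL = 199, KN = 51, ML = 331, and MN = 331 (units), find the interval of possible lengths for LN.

From triangle KLN: |199 − 51| < LN < 199 + 51, i.e. 148 < LN < 250.
From triangle MLN: 0 < LN < 662.
Both must hold, so LN lies in the intersection.

148 < LN < 250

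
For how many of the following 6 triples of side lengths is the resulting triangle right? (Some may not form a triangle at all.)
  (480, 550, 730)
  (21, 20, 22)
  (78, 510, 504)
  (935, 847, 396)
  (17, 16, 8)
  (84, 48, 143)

3

(480,550,730): 480²+550² = 532900 = 730² → right
(21,20,22): 20²+21² = 841 > 484 = 22² → acute
(78,510,504): 78²+504² = 260100 = 510² → right
(935,847,396): 396²+847² = 874225 = 935² → right
(17,16,8): 8²+16² = 320 > 289 = 17² → acute
(84,48,143): 48+84 ≤ 143, not a triangle
3 of the 6 are right.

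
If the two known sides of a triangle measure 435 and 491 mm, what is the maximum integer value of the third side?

925

The third side must be strictly less than 435 + 491 = 926.
The largest integer below 926 is 925.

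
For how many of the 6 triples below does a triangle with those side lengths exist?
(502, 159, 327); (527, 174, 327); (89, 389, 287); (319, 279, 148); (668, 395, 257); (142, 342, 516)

(159,327,502): 159+327 ≤ 502 → not valid
(174,327,527): 174+327 ≤ 527 → not valid
(89,287,389): 89+287 ≤ 389 → not valid
(148,279,319): 148+279 > 319 → valid
(257,395,668): 257+395 ≤ 668 → not valid
(142,342,516): 142+342 ≤ 516 → not valid
1 of the 6 triples forms a triangle.

1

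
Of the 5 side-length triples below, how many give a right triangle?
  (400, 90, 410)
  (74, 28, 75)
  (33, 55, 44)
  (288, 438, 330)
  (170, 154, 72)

(400,90,410): 90²+400² = 168100 = 410² → right
(74,28,75): 28²+74² = 6260 > 5625 = 75² → acute
(33,55,44): 33²+44² = 3025 = 55² → right
(288,438,330): 288²+330² = 191844 = 438² → right
(170,154,72): 72²+154² = 28900 = 170² → right
4 of the 5 are right.

4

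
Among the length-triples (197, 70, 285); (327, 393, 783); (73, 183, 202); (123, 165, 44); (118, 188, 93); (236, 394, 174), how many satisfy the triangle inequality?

4

(70,197,285): 70+197 ≤ 285 → not valid
(327,393,783): 327+393 ≤ 783 → not valid
(73,183,202): 73+183 > 202 → valid
(44,123,165): 44+123 > 165 → valid
(93,118,188): 93+118 > 188 → valid
(174,236,394): 174+236 > 394 → valid
4 of the 6 triples form a triangle.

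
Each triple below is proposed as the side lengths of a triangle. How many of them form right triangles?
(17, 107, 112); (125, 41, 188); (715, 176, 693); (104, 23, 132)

(17,107,112): 17²+107² = 11738 < 12544 = 112² → obtuse
(125,41,188): 41+125 ≤ 188, not a triangle
(715,176,693): 176²+693² = 511225 = 715² → right
(104,23,132): 23+104 ≤ 132, not a triangle
1 of the 4 is right.

1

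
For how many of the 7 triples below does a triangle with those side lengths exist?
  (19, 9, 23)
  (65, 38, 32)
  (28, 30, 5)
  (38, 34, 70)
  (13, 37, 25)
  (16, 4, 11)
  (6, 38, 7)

5

(9,19,23): 9+19 > 23 → valid
(32,38,65): 32+38 > 65 → valid
(5,28,30): 5+28 > 30 → valid
(34,38,70): 34+38 > 70 → valid
(13,25,37): 13+25 > 37 → valid
(4,11,16): 4+11 ≤ 16 → not valid
(6,7,38): 6+7 ≤ 38 → not valid
5 of the 7 triples form a triangle.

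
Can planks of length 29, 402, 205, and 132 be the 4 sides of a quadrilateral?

No

For a quadrilateral, each side must be shorter than the sum of the others.
Here the longest side is 402, but the remaining 3 sides sum to only 366.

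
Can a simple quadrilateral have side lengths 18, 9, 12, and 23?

A quadrilateral exists iff every side is shorter than the sum of the others — equivalently, the longest side is less than the sum of the rest.
Longest side 23 < 39 (sum of the remaining 3), so yes.

Yes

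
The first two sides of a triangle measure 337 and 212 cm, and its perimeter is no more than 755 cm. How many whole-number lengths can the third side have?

Triangle inequality: 125 < x < 549. Perimeter ≤ 755 gives x ≤ 755 − 337 − 212 = 206.
So 125 < x ≤ 206; integers 126 through 206: 81 values.

81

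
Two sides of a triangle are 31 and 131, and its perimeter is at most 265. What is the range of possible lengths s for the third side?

100 < s ≤ 103

Triangle inequality alone gives 100 < s < 162.
The perimeter condition gives s ≤ 265 − 31 − 131 = 103.
Intersecting the two: 100 < s ≤ 103.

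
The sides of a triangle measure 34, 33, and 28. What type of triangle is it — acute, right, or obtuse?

Compare the square of the longest side to the sum of squares of the other two: 28² + 33² = 1873 > 1156 = 34².

acute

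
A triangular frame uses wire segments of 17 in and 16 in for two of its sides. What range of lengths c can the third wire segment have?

By the triangle inequality, c must be less than 17 + 16 = 33 and greater than |17 − 16| = 1.

1 < c < 33 (in)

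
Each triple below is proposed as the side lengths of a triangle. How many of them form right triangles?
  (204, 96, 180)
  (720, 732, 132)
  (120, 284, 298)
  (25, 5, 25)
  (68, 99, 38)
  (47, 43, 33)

(204,96,180): 96²+180² = 41616 = 204² → right
(720,732,132): 132²+720² = 535824 = 732² → right
(120,284,298): 120²+284² = 95056 > 88804 = 298² → acute
(25,5,25): 5²+25² = 650 > 625 = 25² → acute
(68,99,38): 38²+68² = 6068 < 9801 = 99² → obtuse
(47,43,33): 33²+43² = 2938 > 2209 = 47² → acute
2 of the 6 are right.

2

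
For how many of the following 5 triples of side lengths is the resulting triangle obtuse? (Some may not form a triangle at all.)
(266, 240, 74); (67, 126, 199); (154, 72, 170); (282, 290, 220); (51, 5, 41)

(266,240,74): 74²+240² = 63076 < 70756 = 266² → obtuse
(67,126,199): 67+126 ≤ 199, not a triangle
(154,72,170): 72²+154² = 28900 = 170² → right
(282,290,220): 220²+282² = 127924 > 84100 = 290² → acute
(51,5,41): 5+41 ≤ 51, not a triangle
1 of the 5 is obtuse.

1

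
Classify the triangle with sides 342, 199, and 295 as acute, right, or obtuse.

Compare the square of the longest side to the sum of squares of the other two: 199² + 295² = 126626 > 116964 = 342².

acute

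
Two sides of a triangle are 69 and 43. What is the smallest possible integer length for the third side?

27

The third side must be strictly greater than |69 − 43| = 26.
The smallest integer above 26 is 27.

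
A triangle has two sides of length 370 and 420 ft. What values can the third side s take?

50 < s < 790

By the triangle inequality, s must be less than 370 + 420 = 790 and greater than |370 − 420| = 50.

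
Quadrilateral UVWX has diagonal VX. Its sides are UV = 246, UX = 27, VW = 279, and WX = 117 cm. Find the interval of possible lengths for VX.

From triangle UVX: |246 − 27| < VX < 246 + 27, i.e. 219 < VX < 273.
From triangle WVX: 162 < VX < 396.
Both must hold, so VX lies in the intersection.

219 < VX < 273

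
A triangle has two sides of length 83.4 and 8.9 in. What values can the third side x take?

By the triangle inequality, x must be less than 83.4 + 8.9 = 92.3 and greater than |83.4 − 8.9| = 74.5.

74.5 < x < 92.3 (in)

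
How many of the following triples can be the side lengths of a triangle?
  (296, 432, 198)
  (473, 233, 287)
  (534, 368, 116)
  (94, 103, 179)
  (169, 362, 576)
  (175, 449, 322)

4

(198,296,432): 198+296 > 432 → valid
(233,287,473): 233+287 > 473 → valid
(116,368,534): 116+368 ≤ 534 → not valid
(94,103,179): 94+103 > 179 → valid
(169,362,576): 169+362 ≤ 576 → not valid
(175,322,449): 175+322 > 449 → valid
4 of the 6 triples form a triangle.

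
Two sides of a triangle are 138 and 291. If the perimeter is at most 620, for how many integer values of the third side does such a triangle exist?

38

Triangle inequality: 153 < x < 429. Perimeter ≤ 620 gives x ≤ 620 − 138 − 291 = 191.
So 153 < x ≤ 191; integers 154 through 191: 38 values.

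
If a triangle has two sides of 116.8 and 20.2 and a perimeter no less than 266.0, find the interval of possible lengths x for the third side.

Triangle inequality alone gives 96.6 < x < 137.0.
The perimeter condition gives x ≥ 266.0 − 116.8 − 20.2 = 129.0.
Intersecting the two: 129.0 ≤ x < 137.0.

129.0 ≤ x < 137.0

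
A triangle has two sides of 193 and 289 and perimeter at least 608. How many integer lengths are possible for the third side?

Triangle inequality: 96 < x < 482. Perimeter ≥ 608 gives x ≥ 608 − 193 − 289 = 126.
So 126 ≤ x < 482; integers 126 through 481: 356 values.

356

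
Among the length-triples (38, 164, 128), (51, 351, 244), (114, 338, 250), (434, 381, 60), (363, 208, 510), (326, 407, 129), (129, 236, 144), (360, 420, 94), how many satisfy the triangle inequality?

7

(38,128,164): 38+128 > 164 → valid
(51,244,351): 51+244 ≤ 351 → not valid
(114,250,338): 114+250 > 338 → valid
(60,381,434): 60+381 > 434 → valid
(208,363,510): 208+363 > 510 → valid
(129,326,407): 129+326 > 407 → valid
(129,144,236): 129+144 > 236 → valid
(94,360,420): 94+360 > 420 → valid
7 of the 8 triples form a triangle.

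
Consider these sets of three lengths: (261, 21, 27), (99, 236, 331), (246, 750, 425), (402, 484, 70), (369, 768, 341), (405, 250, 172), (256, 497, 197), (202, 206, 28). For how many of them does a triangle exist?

(21,27,261): 21+27 ≤ 261 → not valid
(99,236,331): 99+236 > 331 → valid
(246,425,750): 246+425 ≤ 750 → not valid
(70,402,484): 70+402 ≤ 484 → not valid
(341,369,768): 341+369 ≤ 768 → not valid
(172,250,405): 172+250 > 405 → valid
(197,256,497): 197+256 ≤ 497 → not valid
(28,202,206): 28+202 > 206 → valid
3 of the 8 triples form a triangle.

3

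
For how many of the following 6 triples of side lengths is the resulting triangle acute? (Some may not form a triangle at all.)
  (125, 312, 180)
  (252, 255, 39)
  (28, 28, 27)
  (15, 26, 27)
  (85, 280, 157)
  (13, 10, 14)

(125,312,180): 125+180 ≤ 312, not a triangle
(252,255,39): 39²+252² = 65025 = 255² → right
(28,28,27): 27²+28² = 1513 > 784 = 28² → acute
(15,26,27): 15²+26² = 901 > 729 = 27² → acute
(85,280,157): 85+157 ≤ 280, not a triangle
(13,10,14): 10²+13² = 269 > 196 = 14² → acute
3 of the 6 are acute.

3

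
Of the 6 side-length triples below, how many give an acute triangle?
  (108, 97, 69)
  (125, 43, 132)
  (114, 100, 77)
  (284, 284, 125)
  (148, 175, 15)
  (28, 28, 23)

5

(108,97,69): 69²+97² = 14170 > 11664 = 108² → acute
(125,43,132): 43²+125² = 17474 > 17424 = 132² → acute
(114,100,77): 77²+100² = 15929 > 12996 = 114² → acute
(284,284,125): 125²+284² = 96281 > 80656 = 284² → acute
(148,175,15): 15+148 ≤ 175, not a triangle
(28,28,23): 23²+28² = 1313 > 784 = 28² → acute
5 of the 6 are acute.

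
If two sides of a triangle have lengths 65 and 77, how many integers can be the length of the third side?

The third side lies in the open interval (12, 142).
Integers from 13 to 141 inclusive: 141 − 13 + 1 = 129.

129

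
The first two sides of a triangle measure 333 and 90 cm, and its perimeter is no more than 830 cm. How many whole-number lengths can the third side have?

164

Triangle inequality: 243 < x < 423. Perimeter ≤ 830 gives x ≤ 830 − 333 − 90 = 407.
So 243 < x ≤ 407; integers 244 through 407: 164 values.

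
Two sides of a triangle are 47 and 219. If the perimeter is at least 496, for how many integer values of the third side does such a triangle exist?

36

Triangle inequality: 172 < x < 266. Perimeter ≥ 496 gives x ≥ 496 − 47 − 219 = 230.
So 230 ≤ x < 266; integers 230 through 265: 36 values.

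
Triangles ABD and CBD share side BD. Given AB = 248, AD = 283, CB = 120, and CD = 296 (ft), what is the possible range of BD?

From triangle ABD: |248 − 283| < BD < 248 + 283, i.e. 35 < BD < 531.
From triangle CBD: 176 < BD < 416.
Both must hold, so BD lies in the intersection.

176 < BD < 416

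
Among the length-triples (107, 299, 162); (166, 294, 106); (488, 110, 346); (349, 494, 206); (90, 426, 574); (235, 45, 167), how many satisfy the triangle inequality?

(107,162,299): 107+162 ≤ 299 → not valid
(106,166,294): 106+166 ≤ 294 → not valid
(110,346,488): 110+346 ≤ 488 → not valid
(206,349,494): 206+349 > 494 → valid
(90,426,574): 90+426 ≤ 574 → not valid
(45,167,235): 45+167 ≤ 235 → not valid
1 of the 6 triples forms a triangle.

1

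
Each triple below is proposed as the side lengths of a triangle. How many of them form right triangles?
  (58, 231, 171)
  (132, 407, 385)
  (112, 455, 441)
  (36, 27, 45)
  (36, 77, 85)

(58,231,171): 58+171 ≤ 231, not a triangle
(132,407,385): 132²+385² = 165649 = 407² → right
(112,455,441): 112²+441² = 207025 = 455² → right
(36,27,45): 27²+36² = 2025 = 45² → right
(36,77,85): 36²+77² = 7225 = 85² → right
4 of the 5 are right.

4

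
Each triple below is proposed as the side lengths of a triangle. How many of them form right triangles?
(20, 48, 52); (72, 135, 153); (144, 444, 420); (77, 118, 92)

3

(20,48,52): 20²+48² = 2704 = 52² → right
(72,135,153): 72²+135² = 23409 = 153² → right
(144,444,420): 144²+420² = 197136 = 444² → right
(77,118,92): 77²+92² = 14393 > 13924 = 118² → acute
3 of the 4 are right.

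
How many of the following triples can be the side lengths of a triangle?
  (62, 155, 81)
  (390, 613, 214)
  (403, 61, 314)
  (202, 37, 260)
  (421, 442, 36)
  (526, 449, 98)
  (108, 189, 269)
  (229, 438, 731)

3

(62,81,155): 62+81 ≤ 155 → not valid
(214,390,613): 214+390 ≤ 613 → not valid
(61,314,403): 61+314 ≤ 403 → not valid
(37,202,260): 37+202 ≤ 260 → not valid
(36,421,442): 36+421 > 442 → valid
(98,449,526): 98+449 > 526 → valid
(108,189,269): 108+189 > 269 → valid
(229,438,731): 229+438 ≤ 731 → not valid
3 of the 8 triples form a triangle.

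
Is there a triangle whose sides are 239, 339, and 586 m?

No

The longest side is 586, but the other two sum to only 578.
578 < 586, so the triangle inequality fails.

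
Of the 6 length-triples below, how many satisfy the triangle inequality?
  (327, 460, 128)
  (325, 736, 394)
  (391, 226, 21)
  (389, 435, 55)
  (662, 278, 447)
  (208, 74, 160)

(128,327,460): 128+327 ≤ 460 → not valid
(325,394,736): 325+394 ≤ 736 → not valid
(21,226,391): 21+226 ≤ 391 → not valid
(55,389,435): 55+389 > 435 → valid
(278,447,662): 278+447 > 662 → valid
(74,160,208): 74+160 > 208 → valid
3 of the 6 triples form a triangle.

3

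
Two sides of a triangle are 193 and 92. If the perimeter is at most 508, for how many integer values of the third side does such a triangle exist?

Triangle inequality: 101 < x < 285. Perimeter ≤ 508 gives x ≤ 508 − 193 − 92 = 223.
So 101 < x ≤ 223; integers 102 through 223: 122 values.

122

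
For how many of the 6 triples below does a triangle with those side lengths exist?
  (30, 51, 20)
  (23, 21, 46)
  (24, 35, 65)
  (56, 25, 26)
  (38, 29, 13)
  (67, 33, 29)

1

(20,30,51): 20+30 ≤ 51 → not valid
(21,23,46): 21+23 ≤ 46 → not valid
(24,35,65): 24+35 ≤ 65 → not valid
(25,26,56): 25+26 ≤ 56 → not valid
(13,29,38): 13+29 > 38 → valid
(29,33,67): 29+33 ≤ 67 → not valid
1 of the 6 triples forms a triangle.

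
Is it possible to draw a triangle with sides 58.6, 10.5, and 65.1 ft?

Yes

The longest side is 65.1, and the other two sum to 69.1.
Since 69.1 > 65.1, the triangle inequality holds.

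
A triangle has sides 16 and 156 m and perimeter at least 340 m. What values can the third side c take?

168 ≤ c < 172 m

Triangle inequality alone gives 140 < c < 172.
The perimeter condition gives c ≥ 340 − 16 − 156 = 168.
Intersecting the two: 168 ≤ c < 172.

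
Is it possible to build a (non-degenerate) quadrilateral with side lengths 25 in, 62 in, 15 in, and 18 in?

No

For a quadrilateral, each side must be shorter than the sum of the others.
Here the longest side is 62, but the remaining 3 sides sum to only 58.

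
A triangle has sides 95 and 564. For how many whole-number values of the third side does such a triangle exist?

189

The third side lies in the open interval (469, 659).
Integers from 470 to 658 inclusive: 658 − 470 + 1 = 189.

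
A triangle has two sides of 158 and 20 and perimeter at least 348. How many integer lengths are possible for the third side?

Triangle inequality: 138 < x < 178. Perimeter ≥ 348 gives x ≥ 348 − 158 − 20 = 170.
So 170 ≤ x < 178; integers 170 through 177: 8 values.

8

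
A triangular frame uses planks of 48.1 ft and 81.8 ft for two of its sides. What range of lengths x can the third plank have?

By the triangle inequality, x must be less than 48.1 + 81.8 = 129.9 and greater than |48.1 − 81.8| = 33.7.

33.7 < x < 129.9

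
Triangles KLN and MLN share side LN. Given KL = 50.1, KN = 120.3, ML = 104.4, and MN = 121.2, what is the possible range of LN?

70.2 < LN < 170.4

From triangle KLN: |50.1 − 120.3| < LN < 50.1 + 120.3, i.e. 70.2 < LN < 170.4.
From triangle MLN: 16.8 < LN < 225.6.
Both must hold, so LN lies in the intersection.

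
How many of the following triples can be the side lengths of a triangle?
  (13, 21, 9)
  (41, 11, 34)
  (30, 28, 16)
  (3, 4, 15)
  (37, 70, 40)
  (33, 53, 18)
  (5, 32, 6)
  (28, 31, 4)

(9,13,21): 9+13 > 21 → valid
(11,34,41): 11+34 > 41 → valid
(16,28,30): 16+28 > 30 → valid
(3,4,15): 3+4 ≤ 15 → not valid
(37,40,70): 37+40 > 70 → valid
(18,33,53): 18+33 ≤ 53 → not valid
(5,6,32): 5+6 ≤ 32 → not valid
(4,28,31): 4+28 > 31 → valid
5 of the 8 triples form a triangle.

5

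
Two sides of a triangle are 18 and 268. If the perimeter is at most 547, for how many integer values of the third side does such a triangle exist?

Triangle inequality: 250 < x < 286. Perimeter ≤ 547 gives x ≤ 547 − 18 − 268 = 261.
So 250 < x ≤ 261; integers 251 through 261: 11 values.

11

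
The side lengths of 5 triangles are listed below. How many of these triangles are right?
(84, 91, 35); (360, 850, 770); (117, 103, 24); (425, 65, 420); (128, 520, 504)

4

(84,91,35): 35²+84² = 8281 = 91² → right
(360,850,770): 360²+770² = 722500 = 850² → right
(117,103,24): 24²+103² = 11185 < 13689 = 117² → obtuse
(425,65,420): 65²+420² = 180625 = 425² → right
(128,520,504): 128²+504² = 270400 = 520² → right
4 of the 5 are right.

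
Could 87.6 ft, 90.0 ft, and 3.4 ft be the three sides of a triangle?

Yes

The longest side is 90.0, and the other two sum to 91.0.
Since 91.0 > 90.0, the triangle inequality holds.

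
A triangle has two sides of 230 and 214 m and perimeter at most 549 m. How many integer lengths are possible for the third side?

Triangle inequality: 16 < x < 444. Perimeter ≤ 549 gives x ≤ 549 − 230 − 214 = 105.
So 16 < x ≤ 105; integers 17 through 105: 89 values.

89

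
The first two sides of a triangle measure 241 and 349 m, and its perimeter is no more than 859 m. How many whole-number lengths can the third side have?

Triangle inequality: 108 < x < 590. Perimeter ≤ 859 gives x ≤ 859 − 241 − 349 = 269.
So 108 < x ≤ 269; integers 109 through 269: 161 values.

161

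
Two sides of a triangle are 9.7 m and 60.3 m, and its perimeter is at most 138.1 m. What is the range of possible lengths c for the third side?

50.6 < c ≤ 68.1

Triangle inequality alone gives 50.6 < c < 70.0.
The perimeter condition gives c ≤ 138.1 − 9.7 − 60.3 = 68.1.
Intersecting the two: 50.6 < c ≤ 68.1.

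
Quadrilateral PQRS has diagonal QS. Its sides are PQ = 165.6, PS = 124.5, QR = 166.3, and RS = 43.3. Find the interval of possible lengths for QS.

123.0 < QS < 209.6

From triangle PQS: |165.6 − 124.5| < QS < 165.6 + 124.5, i.e. 41.1 < QS < 290.1.
From triangle RQS: 123.0 < QS < 209.6.
Both must hold, so QS lies in the intersection.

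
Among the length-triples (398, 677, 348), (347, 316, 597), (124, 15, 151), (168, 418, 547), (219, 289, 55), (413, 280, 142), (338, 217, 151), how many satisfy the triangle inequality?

(348,398,677): 348+398 > 677 → valid
(316,347,597): 316+347 > 597 → valid
(15,124,151): 15+124 ≤ 151 → not valid
(168,418,547): 168+418 > 547 → valid
(55,219,289): 55+219 ≤ 289 → not valid
(142,280,413): 142+280 > 413 → valid
(151,217,338): 151+217 > 338 → valid
5 of the 7 triples form a triangle.

5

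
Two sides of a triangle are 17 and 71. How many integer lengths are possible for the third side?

33

The third side lies in the open interval (54, 88).
Integers from 55 to 87 inclusive: 87 − 55 + 1 = 33.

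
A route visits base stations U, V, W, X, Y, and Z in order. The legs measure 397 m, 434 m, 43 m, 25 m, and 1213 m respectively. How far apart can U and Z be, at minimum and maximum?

The maximum is all hops collinear in one direction: 397 + 434 + 43 + 25 + 1213 = 2112.
The longest hop is 1213; the others sum to 899. Folding the others back against it leaves at least 1213 − 899 = 314.

314 ≤ UZ ≤ 2112 m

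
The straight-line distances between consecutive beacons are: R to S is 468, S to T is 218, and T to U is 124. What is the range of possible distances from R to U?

126 ≤ RU ≤ 810

The maximum is all hops collinear in one direction: 468 + 218 + 124 = 810.
The longest hop is 468; the others sum to 342. Folding the others back against it leaves at least 468 − 342 = 126.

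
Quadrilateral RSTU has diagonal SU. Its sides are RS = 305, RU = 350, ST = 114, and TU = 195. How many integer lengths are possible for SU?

From triangle RSU: 45 < SU < 655.
From triangle TSU: 81 < SU < 309.
Intersection: 81 < SU < 309, so integers 82 through 308: 227 values.

227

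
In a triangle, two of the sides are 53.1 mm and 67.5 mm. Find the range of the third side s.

14.4 < s < 120.6

By the triangle inequality, s must be less than 53.1 + 67.5 = 120.6 and greater than |53.1 − 67.5| = 14.4.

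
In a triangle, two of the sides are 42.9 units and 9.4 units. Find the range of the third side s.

33.5 < s < 52.3 (units)

By the triangle inequality, s must be less than 42.9 + 9.4 = 52.3 and greater than |42.9 − 9.4| = 33.5.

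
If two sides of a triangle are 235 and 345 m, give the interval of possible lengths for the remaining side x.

By the triangle inequality, x must be less than 235 + 345 = 580 and greater than |235 − 345| = 110.

110 < x < 580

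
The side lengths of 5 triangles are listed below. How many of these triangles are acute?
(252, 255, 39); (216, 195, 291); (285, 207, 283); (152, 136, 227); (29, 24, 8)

(252,255,39): 39²+252² = 65025 = 255² → right
(216,195,291): 195²+216² = 84681 = 291² → right
(285,207,283): 207²+283² = 122938 > 81225 = 285² → acute
(152,136,227): 136²+152² = 41600 < 51529 = 227² → obtuse
(29,24,8): 8²+24² = 640 < 841 = 29² → obtuse
1 of the 5 is acute.

1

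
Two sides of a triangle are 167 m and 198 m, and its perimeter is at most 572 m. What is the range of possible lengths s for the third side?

31 < s ≤ 207

Triangle inequality alone gives 31 < s < 365.
The perimeter condition gives s ≤ 572 − 167 − 198 = 207.
Intersecting the two: 31 < s ≤ 207.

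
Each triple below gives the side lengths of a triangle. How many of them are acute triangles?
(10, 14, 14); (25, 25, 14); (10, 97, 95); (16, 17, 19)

(10,14,14): 10²+14² = 296 > 196 = 14² → acute
(25,25,14): 14²+25² = 821 > 625 = 25² → acute
(10,97,95): 10²+95² = 9125 < 9409 = 97² → obtuse
(16,17,19): 16²+17² = 545 > 361 = 19² → acute
3 of the 4 are acute.

3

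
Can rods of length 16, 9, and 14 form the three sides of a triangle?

The longest side is 16, and the other two sum to 23.
Since 23 > 16, the triangle inequality holds.

Yes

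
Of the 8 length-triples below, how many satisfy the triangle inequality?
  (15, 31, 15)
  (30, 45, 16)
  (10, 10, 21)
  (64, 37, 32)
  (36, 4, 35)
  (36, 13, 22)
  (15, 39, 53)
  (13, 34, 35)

(15,15,31): 15+15 ≤ 31 → not valid
(16,30,45): 16+30 > 45 → valid
(10,10,21): 10+10 ≤ 21 → not valid
(32,37,64): 32+37 > 64 → valid
(4,35,36): 4+35 > 36 → valid
(13,22,36): 13+22 ≤ 36 → not valid
(15,39,53): 15+39 > 53 → valid
(13,34,35): 13+34 > 35 → valid
5 of the 8 triples form a triangle.

5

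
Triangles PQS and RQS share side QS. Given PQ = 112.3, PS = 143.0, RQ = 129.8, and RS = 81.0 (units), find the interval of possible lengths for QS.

48.8 < QS < 210.8

From triangle PQS: |112.3 − 143.0| < QS < 112.3 + 143.0, i.e. 30.7 < QS < 255.3.
From triangle RQS: 48.8 < QS < 210.8.
Both must hold, so QS lies in the intersection.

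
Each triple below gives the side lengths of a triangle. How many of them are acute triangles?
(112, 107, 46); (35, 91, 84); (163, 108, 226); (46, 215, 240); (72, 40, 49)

1

(112,107,46): 46²+107² = 13565 > 12544 = 112² → acute
(35,91,84): 35²+84² = 8281 = 91² → right
(163,108,226): 108²+163² = 38233 < 51076 = 226² → obtuse
(46,215,240): 46²+215² = 48341 < 57600 = 240² → obtuse
(72,40,49): 40²+49² = 4001 < 5184 = 72² → obtuse
1 of the 5 is acute.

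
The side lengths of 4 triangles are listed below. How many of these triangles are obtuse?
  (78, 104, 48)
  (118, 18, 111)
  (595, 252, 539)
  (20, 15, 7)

3

(78,104,48): 48²+78² = 8388 < 10816 = 104² → obtuse
(118,18,111): 18²+111² = 12645 < 13924 = 118² → obtuse
(595,252,539): 252²+539² = 354025 = 595² → right
(20,15,7): 7²+15² = 274 < 400 = 20² → obtuse
3 of the 4 are obtuse.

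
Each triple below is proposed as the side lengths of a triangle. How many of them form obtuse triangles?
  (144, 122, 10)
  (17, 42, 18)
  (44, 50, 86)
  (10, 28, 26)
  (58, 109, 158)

3

(144,122,10): 10+122 ≤ 144, not a triangle
(17,42,18): 17+18 ≤ 42, not a triangle
(44,50,86): 44²+50² = 4436 < 7396 = 86² → obtuse
(10,28,26): 10²+26² = 776 < 784 = 28² → obtuse
(58,109,158): 58²+109² = 15245 < 24964 = 158² → obtuse
3 of the 5 are obtuse.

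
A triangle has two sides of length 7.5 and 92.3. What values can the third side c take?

By the triangle inequality, c must be less than 7.5 + 92.3 = 99.8 and greater than |7.5 − 92.3| = 84.8.

84.8 < c < 99.8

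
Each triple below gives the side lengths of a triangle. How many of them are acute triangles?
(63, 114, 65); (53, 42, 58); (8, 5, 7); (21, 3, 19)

2

(63,114,65): 63²+65² = 8194 < 12996 = 114² → obtuse
(53,42,58): 42²+53² = 4573 > 3364 = 58² → acute
(8,5,7): 5²+7² = 74 > 64 = 8² → acute
(21,3,19): 3²+19² = 370 < 441 = 21² → obtuse
2 of the 4 are acute.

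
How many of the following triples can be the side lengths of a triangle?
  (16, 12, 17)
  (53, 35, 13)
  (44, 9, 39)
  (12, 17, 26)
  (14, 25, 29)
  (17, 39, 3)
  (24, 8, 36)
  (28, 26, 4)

5

(12,16,17): 12+16 > 17 → valid
(13,35,53): 13+35 ≤ 53 → not valid
(9,39,44): 9+39 > 44 → valid
(12,17,26): 12+17 > 26 → valid
(14,25,29): 14+25 > 29 → valid
(3,17,39): 3+17 ≤ 39 → not valid
(8,24,36): 8+24 ≤ 36 → not valid
(4,26,28): 4+26 > 28 → valid
5 of the 8 triples form a triangle.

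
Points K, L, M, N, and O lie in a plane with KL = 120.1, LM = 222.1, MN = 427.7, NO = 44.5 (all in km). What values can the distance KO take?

The maximum is all hops collinear in one direction: 120.1 + 222.1 + 427.7 + 44.5 = 814.4.
The longest hop is 427.7; the others sum to 386.7. Folding the others back against it leaves at least 427.7 − 386.7 = 41.0.

41.0 ≤ KO ≤ 814.4 km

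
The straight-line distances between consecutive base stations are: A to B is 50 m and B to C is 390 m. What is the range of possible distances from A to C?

By the triangle inequality, |50 − 390| ≤ AC ≤ 50 + 390.

340 ≤ AC ≤ 440 m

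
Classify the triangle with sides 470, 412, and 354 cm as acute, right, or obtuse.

Compare the square of the longest side to the sum of squares of the other two: 354² + 412² = 295060 > 220900 = 470².

acute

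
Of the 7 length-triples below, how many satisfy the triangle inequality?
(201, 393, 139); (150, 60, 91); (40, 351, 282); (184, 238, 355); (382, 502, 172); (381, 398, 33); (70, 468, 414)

(139,201,393): 139+201 ≤ 393 → not valid
(60,91,150): 60+91 > 150 → valid
(40,282,351): 40+282 ≤ 351 → not valid
(184,238,355): 184+238 > 355 → valid
(172,382,502): 172+382 > 502 → valid
(33,381,398): 33+381 > 398 → valid
(70,414,468): 70+414 > 468 → valid
5 of the 7 triples form a triangle.

5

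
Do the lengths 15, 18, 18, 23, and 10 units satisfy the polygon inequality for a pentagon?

Yes

A pentagon exists iff every side is shorter than the sum of the others — equivalently, the longest side is less than the sum of the rest.
Longest side 23 < 61 (sum of the remaining 4), so yes.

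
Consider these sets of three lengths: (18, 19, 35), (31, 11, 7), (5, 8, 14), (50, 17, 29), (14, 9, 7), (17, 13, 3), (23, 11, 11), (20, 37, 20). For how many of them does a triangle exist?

(18,19,35): 18+19 > 35 → valid
(7,11,31): 7+11 ≤ 31 → not valid
(5,8,14): 5+8 ≤ 14 → not valid
(17,29,50): 17+29 ≤ 50 → not valid
(7,9,14): 7+9 > 14 → valid
(3,13,17): 3+13 ≤ 17 → not valid
(11,11,23): 11+11 ≤ 23 → not valid
(20,20,37): 20+20 > 37 → valid
3 of the 8 triples form a triangle.

3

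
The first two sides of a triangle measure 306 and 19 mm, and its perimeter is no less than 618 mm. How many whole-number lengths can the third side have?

Triangle inequality: 287 < x < 325. Perimeter ≥ 618 gives x ≥ 618 − 306 − 19 = 293.
So 293 ≤ x < 325; integers 293 through 324: 32 values.

32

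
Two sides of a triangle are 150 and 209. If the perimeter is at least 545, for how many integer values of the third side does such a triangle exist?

173

Triangle inequality: 59 < x < 359. Perimeter ≥ 545 gives x ≥ 545 − 150 − 209 = 186.
So 186 ≤ x < 359; integers 186 through 358: 173 values.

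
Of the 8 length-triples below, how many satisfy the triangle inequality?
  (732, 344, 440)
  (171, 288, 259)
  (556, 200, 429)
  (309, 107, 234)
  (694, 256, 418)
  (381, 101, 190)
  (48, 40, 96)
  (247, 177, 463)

4

(344,440,732): 344+440 > 732 → valid
(171,259,288): 171+259 > 288 → valid
(200,429,556): 200+429 > 556 → valid
(107,234,309): 107+234 > 309 → valid
(256,418,694): 256+418 ≤ 694 → not valid
(101,190,381): 101+190 ≤ 381 → not valid
(40,48,96): 40+48 ≤ 96 → not valid
(177,247,463): 177+247 ≤ 463 → not valid
4 of the 8 triples form a triangle.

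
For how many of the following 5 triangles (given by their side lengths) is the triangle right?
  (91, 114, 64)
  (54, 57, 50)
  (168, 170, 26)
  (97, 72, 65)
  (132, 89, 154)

2

(91,114,64): 64²+91² = 12377 < 12996 = 114² → obtuse
(54,57,50): 50²+54² = 5416 > 3249 = 57² → acute
(168,170,26): 26²+168² = 28900 = 170² → right
(97,72,65): 65²+72² = 9409 = 97² → right
(132,89,154): 89²+132² = 25345 > 23716 = 154² → acute
2 of the 5 are right.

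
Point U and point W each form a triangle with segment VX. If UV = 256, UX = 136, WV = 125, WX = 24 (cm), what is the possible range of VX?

120 < VX < 149

From triangle UVX: |256 − 136| < VX < 256 + 136, i.e. 120 < VX < 392.
From triangle WVX: 101 < VX < 149.
Both must hold, so VX lies in the intersection.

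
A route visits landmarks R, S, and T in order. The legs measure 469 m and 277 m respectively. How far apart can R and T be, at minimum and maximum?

By the triangle inequality, |469 − 277| ≤ RT ≤ 469 + 277.

192 ≤ RT ≤ 746 m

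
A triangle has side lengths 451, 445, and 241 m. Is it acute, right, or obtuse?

Compare the square of the longest side to the sum of squares of the other two: 241² + 445² = 256106 > 203401 = 451².

acute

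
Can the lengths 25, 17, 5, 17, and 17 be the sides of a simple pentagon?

Yes

A pentagon exists iff every side is shorter than the sum of the others — equivalently, the longest side is less than the sum of the rest.
Longest side 25 < 56 (sum of the remaining 4), so yes.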